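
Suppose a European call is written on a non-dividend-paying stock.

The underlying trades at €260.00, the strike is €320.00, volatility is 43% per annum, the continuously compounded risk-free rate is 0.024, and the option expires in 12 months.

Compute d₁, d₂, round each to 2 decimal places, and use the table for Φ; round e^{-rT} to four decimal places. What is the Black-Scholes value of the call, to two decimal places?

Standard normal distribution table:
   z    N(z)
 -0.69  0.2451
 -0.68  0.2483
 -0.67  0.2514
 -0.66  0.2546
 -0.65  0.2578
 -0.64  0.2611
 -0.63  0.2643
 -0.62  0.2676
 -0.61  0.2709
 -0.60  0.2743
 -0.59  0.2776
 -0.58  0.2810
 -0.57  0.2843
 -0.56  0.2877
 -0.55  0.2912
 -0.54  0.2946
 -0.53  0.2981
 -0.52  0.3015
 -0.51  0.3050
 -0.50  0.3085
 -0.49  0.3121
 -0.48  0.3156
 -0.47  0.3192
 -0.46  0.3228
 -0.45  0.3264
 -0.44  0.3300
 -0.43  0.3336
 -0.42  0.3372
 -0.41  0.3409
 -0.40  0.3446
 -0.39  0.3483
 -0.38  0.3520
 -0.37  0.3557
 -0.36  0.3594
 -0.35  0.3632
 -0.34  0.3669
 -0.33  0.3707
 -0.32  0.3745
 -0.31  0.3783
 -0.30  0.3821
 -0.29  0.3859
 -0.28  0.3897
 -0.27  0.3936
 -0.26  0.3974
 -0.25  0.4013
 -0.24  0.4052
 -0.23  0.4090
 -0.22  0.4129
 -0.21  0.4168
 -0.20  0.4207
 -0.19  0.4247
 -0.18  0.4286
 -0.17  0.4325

€26.80

T = 1;  σ√T = 0.4300
d₁ = [ln(260/320) + (0.024 + 0.43²/2)·1] / 0.4300 = [-0.2076 + 0.1164] / 0.4300 = -0.2121 which rounds to -0.21
d₂ = d₁ − σ√T = -0.2121 − 0.4300 = -0.6421 which rounds to -0.64
e^(−rT) = e^(−0.024·1) = 0.9763
N(d₁) = N(-0.21) = 0.4168;  N(d₂) = N(-0.64) = 0.2611
C = 260·0.4168 − 320·0.9763·0.2611 = 108.3680 − 81.5718 = 26.7962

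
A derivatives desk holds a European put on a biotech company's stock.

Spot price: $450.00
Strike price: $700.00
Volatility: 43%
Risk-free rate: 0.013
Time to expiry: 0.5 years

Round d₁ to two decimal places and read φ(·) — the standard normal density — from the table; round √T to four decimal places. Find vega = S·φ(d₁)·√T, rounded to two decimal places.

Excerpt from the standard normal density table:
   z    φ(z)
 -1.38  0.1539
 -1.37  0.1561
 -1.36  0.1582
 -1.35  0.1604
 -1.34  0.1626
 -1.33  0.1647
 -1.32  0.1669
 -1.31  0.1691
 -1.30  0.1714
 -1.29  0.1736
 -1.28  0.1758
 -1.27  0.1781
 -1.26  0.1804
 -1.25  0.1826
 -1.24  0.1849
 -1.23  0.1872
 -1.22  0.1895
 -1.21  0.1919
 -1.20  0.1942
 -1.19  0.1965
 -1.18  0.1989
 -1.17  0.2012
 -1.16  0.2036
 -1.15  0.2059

σ√T = 0.43 × 0.7071 = 0.3041
d₁ = [ln(450/700) + (0.013 + ½·0.43²)·0.5] / (σ√T) = (-0.4418 + 0.0527) / 0.3041 = -1.2797 which rounds to -1.28
√T = √0.5 = 0.7071
φ(d₁) = φ(-1.28) = 0.1758
vega = S·φ(d₁)·√T = 450·0.1758·0.7071 = 55.9387

55.94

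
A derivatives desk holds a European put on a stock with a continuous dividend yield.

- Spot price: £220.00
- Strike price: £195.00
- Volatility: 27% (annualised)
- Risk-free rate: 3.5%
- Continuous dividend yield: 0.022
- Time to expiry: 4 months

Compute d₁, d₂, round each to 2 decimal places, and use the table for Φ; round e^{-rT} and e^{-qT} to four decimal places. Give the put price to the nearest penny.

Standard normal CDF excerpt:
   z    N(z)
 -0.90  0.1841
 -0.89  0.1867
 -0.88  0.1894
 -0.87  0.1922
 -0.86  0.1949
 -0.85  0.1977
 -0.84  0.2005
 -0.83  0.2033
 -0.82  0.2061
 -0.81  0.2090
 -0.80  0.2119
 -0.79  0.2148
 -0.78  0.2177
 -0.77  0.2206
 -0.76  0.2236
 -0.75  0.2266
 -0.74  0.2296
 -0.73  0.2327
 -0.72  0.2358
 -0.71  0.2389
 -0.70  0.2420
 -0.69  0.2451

σ√T = 0.27·√0.3333 = 0.1559
d₁ = [ln(220/195) + (0.035 − 0.022 + 0.27²/2)·0.3333] / 0.1559 = [0.1206 + 0.0165] / 0.1559 = 0.8796 which rounds to 0.88
d₂ = d₁ − σ√T = 0.8796 − 0.1559 = 0.7237 which rounds to 0.72
e^(−qT) = e^(−0.022·0.3333) = 0.9927;  e^(−rT) = e^(−0.035·0.3333) = 0.9884
N(−d₂) = N(-0.72) = 0.2358;  N(−d₁) = N(-0.88) = 0.1894
P = 195·0.9884·0.2358 − 220·0.9927·0.1894 = 45.4476 − 41.3638 = 4.0838

£4.08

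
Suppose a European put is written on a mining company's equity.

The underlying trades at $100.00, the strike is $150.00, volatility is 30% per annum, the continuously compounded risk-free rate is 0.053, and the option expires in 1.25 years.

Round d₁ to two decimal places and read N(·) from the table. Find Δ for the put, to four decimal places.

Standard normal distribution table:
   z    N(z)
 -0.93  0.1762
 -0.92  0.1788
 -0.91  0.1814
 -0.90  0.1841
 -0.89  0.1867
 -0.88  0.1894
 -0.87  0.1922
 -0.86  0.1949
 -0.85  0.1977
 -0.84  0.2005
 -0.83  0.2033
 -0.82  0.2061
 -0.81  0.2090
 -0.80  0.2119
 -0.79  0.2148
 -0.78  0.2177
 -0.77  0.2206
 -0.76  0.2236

-0.7995

σ√T = 0.3·√1.25 = 0.3354
d₁ = [ln(100/150) + (0.053 + ½·0.3²)·1.25] / (σ√T) = (-0.4055 + 0.1225) / 0.3354 = -0.8436 ≈ -0.84
N(d₁) = N(-0.84) = 0.2005
Δ_put = N(d₁) − 1 = 0.2005 − 1 = -0.7995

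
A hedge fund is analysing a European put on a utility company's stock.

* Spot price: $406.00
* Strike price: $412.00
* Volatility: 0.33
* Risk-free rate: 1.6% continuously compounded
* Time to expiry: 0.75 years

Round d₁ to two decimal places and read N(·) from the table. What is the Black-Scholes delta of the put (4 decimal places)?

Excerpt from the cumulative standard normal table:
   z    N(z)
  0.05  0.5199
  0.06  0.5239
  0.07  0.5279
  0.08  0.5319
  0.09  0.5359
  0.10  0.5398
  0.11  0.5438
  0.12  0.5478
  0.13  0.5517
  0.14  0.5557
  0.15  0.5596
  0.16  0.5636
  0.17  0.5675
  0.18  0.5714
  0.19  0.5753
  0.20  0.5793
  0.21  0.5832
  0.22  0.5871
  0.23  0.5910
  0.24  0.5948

-0.4483

σ√T = 0.33 × 0.8660 = 0.2858
d₁ = [ln(406/412) + (0.016 + ½·0.33²)·0.75] / (σ√T) = (-0.0147 + 0.0528) / 0.2858 = 0.1336 → 0.13
N(d₁) = N(0.13) = 0.5517
Δ_put = N(d₁) − 1 = 0.5517 − 1 = -0.4483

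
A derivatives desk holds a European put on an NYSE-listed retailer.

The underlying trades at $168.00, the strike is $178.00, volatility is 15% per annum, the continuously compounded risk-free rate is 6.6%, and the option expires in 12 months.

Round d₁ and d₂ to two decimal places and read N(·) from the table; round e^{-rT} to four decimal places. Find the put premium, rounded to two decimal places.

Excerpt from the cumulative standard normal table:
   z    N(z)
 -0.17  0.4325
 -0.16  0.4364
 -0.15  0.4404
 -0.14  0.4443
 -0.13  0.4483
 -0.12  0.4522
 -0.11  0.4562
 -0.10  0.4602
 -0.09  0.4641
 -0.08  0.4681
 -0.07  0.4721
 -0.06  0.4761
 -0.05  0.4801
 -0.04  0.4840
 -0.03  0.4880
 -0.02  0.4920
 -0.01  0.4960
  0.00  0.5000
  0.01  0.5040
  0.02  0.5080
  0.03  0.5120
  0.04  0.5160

$9.33

σ√T = 0.15·√1 = 0.1500
d₁ = [ln(168/178) + (0.066 + ½·0.15²)·1] / (σ√T) = (-0.0578 + 0.0772) / 0.1500 = 0.1295 ⇒ 0.13
d₂ = 0.1295 − 0.1500 = -0.0205 ⇒ -0.02
e^(−rT) = e^(−0.066·1) = 0.9361
N(−d₂) = N(0.02) = 0.5080;  N(−d₁) = N(-0.13) = 0.4483
P = 178·0.9361·0.5080 − 168·0.4483 = 84.6459 − 75.3144 = 9.3315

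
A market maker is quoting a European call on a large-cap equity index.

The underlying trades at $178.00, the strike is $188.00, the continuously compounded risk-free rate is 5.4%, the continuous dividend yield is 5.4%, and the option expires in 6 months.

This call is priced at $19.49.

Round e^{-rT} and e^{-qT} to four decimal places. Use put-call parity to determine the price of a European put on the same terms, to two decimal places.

$29.22

exp(−qT) = exp(−0.054·0.5) = 0.9734;  exp(−rT) = exp(−0.054·0.5) = 0.9734
Put-call parity: C − P = S·e^(−qT) − K·e^(−rT) = 178·0.9734 − 188·0.9734 = 173.2652 − 182.9992 = -9.7340
P = C − (C − P) = 19.49 − (-9.7340) = 29.2240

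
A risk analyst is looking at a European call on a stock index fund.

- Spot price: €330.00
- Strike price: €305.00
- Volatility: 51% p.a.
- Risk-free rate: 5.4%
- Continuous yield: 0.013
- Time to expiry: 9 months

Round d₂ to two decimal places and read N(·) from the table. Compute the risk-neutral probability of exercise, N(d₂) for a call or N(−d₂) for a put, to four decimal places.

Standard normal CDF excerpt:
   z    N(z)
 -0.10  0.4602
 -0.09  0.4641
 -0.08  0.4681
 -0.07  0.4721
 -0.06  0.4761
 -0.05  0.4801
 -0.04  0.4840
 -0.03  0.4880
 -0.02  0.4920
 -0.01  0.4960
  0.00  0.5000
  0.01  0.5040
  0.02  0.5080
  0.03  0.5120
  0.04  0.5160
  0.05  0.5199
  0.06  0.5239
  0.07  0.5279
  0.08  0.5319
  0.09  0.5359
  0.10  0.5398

0.5120

σ√T = 0.51 × 0.8660 = 0.4417
d₁ = [ln(330/305) + (0.054 − 0.013 + 0.51²/2)·0.75] / 0.4417 = [0.0788 + 0.1283] / 0.4417 = 0.4688 ≈ 0.47
d₂ = d₁ − σ√T = 0.4688 − 0.4417 = 0.0272 ≈ 0.03
Risk-neutral Pr[S_T > K] = N(d₂) = N(0.03) = 0.5120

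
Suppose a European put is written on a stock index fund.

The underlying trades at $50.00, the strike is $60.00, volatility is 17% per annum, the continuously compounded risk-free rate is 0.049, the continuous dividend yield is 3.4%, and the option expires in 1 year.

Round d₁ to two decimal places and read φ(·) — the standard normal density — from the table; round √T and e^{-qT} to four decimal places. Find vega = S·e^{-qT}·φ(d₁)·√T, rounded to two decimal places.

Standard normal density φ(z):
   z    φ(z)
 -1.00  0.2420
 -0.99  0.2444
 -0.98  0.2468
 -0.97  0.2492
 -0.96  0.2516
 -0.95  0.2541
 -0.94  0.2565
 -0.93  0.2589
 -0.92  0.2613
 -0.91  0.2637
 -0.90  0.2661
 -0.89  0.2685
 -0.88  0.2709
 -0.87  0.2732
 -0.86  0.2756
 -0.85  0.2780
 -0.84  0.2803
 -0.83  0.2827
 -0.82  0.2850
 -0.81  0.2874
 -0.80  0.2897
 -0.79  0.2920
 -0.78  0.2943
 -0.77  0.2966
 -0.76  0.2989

12.86

T = 1;  σ√T = 0.1700
d₁ = [ln(50/60) + (0.049 − 0.034 + 0.17²/2)·1] / 0.1700 = [-0.1823 + 0.0295] / 0.1700 = -0.8992 → -0.90
√T = √1 = 1.0000
φ(d₁) = φ(-0.90) = 0.2661
exp(−qT) = exp(−0.034·1) = 0.9666
vega = S·exp(−qT)·φ(d₁)·√T = 50·0.9666·0.2661·1.0000 = 12.8606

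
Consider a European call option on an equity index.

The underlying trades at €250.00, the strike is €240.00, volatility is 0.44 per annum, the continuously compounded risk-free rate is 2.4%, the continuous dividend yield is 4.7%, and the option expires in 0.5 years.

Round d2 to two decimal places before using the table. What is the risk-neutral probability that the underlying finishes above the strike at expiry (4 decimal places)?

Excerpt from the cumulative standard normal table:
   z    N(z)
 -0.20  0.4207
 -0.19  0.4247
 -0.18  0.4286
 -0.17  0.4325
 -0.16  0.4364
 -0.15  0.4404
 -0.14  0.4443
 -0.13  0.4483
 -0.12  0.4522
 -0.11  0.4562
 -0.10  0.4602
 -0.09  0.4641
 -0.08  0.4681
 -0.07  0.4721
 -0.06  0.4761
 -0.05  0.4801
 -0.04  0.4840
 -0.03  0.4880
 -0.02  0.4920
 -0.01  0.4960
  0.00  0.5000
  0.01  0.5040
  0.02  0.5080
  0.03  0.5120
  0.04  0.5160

0.4761

σ√T = 0.44·√0.5 = 0.3111
d₁ = [ln(250/240) + (0.024 − 0.047 + 0.44²/2)·0.5] / 0.3111 = [0.0408 + 0.0369] / 0.3111 = 0.2498 ≈ 0.25
d₂ = d₁ − σ√T = 0.2498 − 0.3111 = -0.0613 ≈ -0.06
Pr(exercise) under Q = N(d₂) = 0.4761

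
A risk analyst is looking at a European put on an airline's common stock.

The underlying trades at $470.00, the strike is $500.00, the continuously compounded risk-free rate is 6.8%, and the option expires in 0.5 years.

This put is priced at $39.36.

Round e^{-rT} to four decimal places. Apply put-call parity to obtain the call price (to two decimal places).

e^(−rT) = e^(−0.068·0.5) = 0.9666
Put-call parity: C − P = S − K·e^(−rT) = 470 − 500·0.9666 = 470 − 483.3000 = -13.3000
C = P + (C − P) = 39.36 + (-13.3000) = 26.0600

$26.06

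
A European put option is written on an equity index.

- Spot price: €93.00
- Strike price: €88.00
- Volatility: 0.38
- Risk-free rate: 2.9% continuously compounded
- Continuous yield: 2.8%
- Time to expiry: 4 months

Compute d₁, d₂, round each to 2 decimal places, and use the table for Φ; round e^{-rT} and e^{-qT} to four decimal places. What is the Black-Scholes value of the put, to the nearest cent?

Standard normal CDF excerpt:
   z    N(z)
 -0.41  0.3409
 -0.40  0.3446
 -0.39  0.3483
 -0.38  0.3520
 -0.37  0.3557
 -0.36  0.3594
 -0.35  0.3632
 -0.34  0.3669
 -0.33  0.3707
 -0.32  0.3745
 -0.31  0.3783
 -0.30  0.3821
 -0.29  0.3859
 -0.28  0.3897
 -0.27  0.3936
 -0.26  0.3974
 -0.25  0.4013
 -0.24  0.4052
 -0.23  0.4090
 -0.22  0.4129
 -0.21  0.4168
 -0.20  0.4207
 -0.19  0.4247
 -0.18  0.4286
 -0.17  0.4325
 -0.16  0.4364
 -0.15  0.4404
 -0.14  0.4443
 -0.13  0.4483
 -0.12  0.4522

T = 0.3333;  σ√T = 0.2194
d₁ = [ln(93/88) + (0.029 − 0.028 + 0.38²/2)·0.3333] / 0.2194 = [0.0553 + 0.0244] / 0.2194 = 0.3631 ⇒ 0.36
d₂ = d₁ − σ√T = 0.3631 − 0.2194 = 0.1437 ⇒ 0.14
exp(−qT) = exp(−0.028·0.3333) = 0.9907;  exp(−rT) = exp(−0.029·0.3333) = 0.9904
P = 88·0.9904·N(-0.14) − 93·0.9907·N(-0.36) = 88·0.9904·0.4443 − 93·0.9907·0.3594 = 38.7231 − 33.1134 = 5.6097

€5.61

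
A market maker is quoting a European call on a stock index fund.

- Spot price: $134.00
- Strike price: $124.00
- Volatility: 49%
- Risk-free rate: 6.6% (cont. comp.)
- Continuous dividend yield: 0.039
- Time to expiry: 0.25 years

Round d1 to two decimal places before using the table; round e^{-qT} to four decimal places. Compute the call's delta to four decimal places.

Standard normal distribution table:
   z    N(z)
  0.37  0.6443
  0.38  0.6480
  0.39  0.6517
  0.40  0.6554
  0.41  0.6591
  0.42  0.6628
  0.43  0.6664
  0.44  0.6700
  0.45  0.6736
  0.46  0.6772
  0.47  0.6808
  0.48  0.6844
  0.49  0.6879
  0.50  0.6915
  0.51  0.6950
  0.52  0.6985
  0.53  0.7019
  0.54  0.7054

T = 0.25;  σ√T = 0.2450
ln(S/K) + (r − q + σ²/2)T = ln(134/124) + (0.066 − 0.039 + 0.49²/2)·0.25 = 0.0776 + 0.0368 = 0.1143
d₁ = 0.1143 / 0.2450 = 0.4666 ≈ 0.47
N(d₁) = N(0.47) = 0.6808
Δ_call = e^(−qT)·N(d₁) = 0.9903·0.6808 = 0.6742

0.6742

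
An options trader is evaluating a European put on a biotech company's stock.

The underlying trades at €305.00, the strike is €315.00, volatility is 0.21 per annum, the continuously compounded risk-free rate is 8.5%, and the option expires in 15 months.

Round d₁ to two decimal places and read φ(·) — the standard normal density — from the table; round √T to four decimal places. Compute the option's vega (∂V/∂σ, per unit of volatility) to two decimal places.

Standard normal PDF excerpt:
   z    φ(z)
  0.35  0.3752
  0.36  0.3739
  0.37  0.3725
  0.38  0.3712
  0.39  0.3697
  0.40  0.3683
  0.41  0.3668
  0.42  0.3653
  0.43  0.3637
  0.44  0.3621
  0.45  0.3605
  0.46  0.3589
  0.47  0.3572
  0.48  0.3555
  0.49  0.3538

σ√T = 0.21·√1.25 = 0.2348
ln(S/K) + (r + σ²/2)T = ln(305/315) + (0.085 + 0.21²/2)·1.25 = -0.0323 + 0.1338 = 0.1016
d₁ = 0.1016 / 0.2348 = 0.4325 ≈ 0.43
√T = √1.25 = 1.1180
φ(d₁) = φ(0.43) = 0.3637
vega = S·φ(d₁)·√T = 305·0.3637·1.1180 = 124.0181

124.02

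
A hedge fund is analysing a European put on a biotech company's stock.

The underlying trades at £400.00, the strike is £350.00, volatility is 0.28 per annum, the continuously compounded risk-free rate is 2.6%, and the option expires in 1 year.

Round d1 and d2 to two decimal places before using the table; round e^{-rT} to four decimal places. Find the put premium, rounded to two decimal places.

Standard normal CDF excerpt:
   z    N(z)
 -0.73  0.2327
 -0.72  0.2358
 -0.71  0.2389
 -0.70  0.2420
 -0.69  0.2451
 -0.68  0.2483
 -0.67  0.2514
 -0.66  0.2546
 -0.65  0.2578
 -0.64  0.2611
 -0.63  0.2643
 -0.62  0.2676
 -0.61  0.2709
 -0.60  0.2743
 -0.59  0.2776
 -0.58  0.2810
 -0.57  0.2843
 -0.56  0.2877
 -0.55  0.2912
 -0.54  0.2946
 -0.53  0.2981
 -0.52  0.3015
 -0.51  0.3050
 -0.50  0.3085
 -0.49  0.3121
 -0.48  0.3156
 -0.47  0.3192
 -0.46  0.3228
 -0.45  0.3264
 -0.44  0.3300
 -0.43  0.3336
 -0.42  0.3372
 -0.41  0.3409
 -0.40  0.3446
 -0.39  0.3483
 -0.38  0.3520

£18.20

σ√T = 0.28 × 1.0000 = 0.2800
d₁ = [ln(400/350) + (0.026 + ½·0.28²)·1] / (σ√T) = (0.1335 + 0.0652) / 0.2800 = 0.7098 which rounds to 0.71
d₂ = 0.7098 − 0.2800 = 0.4298 which rounds to 0.43
e^(−rT) = e^(−0.026·1) = 0.9743
N(−d₂) = N(-0.43) = 0.3336;  N(−d₁) = N(-0.71) = 0.2389
P = 350·0.9743·0.3336 − 400·0.2389 = 113.7593 − 95.5600 = 18.1993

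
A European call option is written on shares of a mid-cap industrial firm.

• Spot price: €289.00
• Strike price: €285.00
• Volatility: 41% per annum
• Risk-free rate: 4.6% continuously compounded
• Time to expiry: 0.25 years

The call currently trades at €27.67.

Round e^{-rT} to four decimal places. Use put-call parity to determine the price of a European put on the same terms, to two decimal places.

€20.42

exp(−rT) = exp(−0.046·0.25) = 0.9886
Put-call parity: C − P = S − K·e^(−rT) = 289 − 285·0.9886 = 289 − 281.7510 = 7.2490
P = C − (C − P) = 27.67 − (7.2490) = 20.4210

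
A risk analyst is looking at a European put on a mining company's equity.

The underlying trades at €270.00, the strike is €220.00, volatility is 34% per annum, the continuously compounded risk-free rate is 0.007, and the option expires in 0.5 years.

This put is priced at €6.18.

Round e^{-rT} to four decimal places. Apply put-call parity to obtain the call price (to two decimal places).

e^(−rT) = e^(−0.007·0.5) = 0.9965
Put-call parity: C − P = S − K·e^(−rT) = 270 − 220·0.9965 = 270 − 219.2300 = 50.7700
C = P + (C − P) = 6.18 + (50.7700) = 56.9500

€56.95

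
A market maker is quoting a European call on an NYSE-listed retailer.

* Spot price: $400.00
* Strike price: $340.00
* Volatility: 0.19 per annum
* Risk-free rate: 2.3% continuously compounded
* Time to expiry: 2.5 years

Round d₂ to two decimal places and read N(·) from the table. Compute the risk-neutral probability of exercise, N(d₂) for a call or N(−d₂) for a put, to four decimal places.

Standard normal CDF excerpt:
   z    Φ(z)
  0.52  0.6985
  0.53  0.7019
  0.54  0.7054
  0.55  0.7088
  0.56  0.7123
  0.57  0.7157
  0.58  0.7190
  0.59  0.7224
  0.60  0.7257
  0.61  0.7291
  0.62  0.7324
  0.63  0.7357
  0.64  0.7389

0.7190

T = 2.5;  σ√T = 0.3004
ln(S/K) + (r + σ²/2)T = ln(400/340) + (0.023 + 0.19²/2)·2.5 = 0.1625 + 0.1026 = 0.2651
d₁ = 0.2651 / 0.3004 = 0.8826 ≈ 0.88
d₂ = d₁ − σ√T = 0.8826 − 0.3004 = 0.5822 ≈ 0.58
Risk-neutral Pr[S_T > K] = N(d₂) = N(0.58) = 0.7190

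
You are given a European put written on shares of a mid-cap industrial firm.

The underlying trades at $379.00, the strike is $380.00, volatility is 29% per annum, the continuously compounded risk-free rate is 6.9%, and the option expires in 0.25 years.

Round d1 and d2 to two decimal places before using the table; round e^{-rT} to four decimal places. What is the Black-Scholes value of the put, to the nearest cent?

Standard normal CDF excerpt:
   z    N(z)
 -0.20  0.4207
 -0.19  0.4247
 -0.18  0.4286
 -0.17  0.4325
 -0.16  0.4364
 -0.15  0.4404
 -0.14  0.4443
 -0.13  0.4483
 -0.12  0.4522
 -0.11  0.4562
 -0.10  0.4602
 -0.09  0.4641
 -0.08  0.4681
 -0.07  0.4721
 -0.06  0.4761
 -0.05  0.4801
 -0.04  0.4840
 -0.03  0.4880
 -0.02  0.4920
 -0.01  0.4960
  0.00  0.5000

$18.35

σ√T = 0.29·√0.25 = 0.1450
ln(S/K) + (r + σ²/2)T = ln(379/380) + (0.069 + 0.29²/2)·0.25 = -0.0026 + 0.0278 = 0.0251
d₁ = 0.0251 / 0.1450 = 0.1733 which rounds to 0.17
d₂ = d₁ − σ√T = 0.1733 − 0.1450 = 0.0283 which rounds to 0.03
e^(−rT) = e^(−0.069·0.25) = 0.9829
N(−d₂) = N(-0.03) = 0.4880;  N(−d₁) = N(-0.17) = 0.4325
P = 380·0.9829·0.4880 − 379·0.4325 = 182.2690 − 163.9175 = 18.3515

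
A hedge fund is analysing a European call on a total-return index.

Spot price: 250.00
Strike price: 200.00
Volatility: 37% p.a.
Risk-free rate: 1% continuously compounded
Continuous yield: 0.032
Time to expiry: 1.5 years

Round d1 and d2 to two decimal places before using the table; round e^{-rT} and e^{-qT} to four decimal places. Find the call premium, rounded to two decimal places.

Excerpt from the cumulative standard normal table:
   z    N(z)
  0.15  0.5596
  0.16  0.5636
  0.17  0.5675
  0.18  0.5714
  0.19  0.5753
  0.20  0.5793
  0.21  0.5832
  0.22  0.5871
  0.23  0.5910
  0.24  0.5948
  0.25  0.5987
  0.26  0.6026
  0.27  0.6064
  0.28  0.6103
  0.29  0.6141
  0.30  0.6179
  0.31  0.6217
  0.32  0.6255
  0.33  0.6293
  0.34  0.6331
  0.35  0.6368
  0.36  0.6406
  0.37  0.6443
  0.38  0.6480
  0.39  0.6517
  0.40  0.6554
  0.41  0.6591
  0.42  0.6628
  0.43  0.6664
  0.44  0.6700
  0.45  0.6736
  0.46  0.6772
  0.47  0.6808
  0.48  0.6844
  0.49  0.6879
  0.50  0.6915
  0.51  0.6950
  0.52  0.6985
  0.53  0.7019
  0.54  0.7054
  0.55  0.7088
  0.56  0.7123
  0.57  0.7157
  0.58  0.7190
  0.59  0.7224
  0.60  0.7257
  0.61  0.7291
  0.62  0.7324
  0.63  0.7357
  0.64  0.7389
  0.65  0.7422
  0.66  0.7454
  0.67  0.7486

T = 1.5;  σ√T = 0.4532
d₁ = [ln(250/200) + (0.01 − 0.032 + 0.37²/2)·1.5] / 0.4532 = [0.2231 + 0.0697] / 0.4532 = 0.6462 → 0.65
d₂ = d₁ − σ√T = 0.6462 − 0.4532 = 0.1930 → 0.19
exp(−qT) = exp(−0.032·1.5) = 0.9531;  exp(−rT) = exp(−0.01·1.5) = 0.9851
N(d₁) = N(0.65) = 0.7422;  N(d₂) = N(0.19) = 0.5753
C = 250·0.9531·0.7422 − 200·0.9851·0.5753 = 176.8477 − 113.3456 = 63.5021

63.50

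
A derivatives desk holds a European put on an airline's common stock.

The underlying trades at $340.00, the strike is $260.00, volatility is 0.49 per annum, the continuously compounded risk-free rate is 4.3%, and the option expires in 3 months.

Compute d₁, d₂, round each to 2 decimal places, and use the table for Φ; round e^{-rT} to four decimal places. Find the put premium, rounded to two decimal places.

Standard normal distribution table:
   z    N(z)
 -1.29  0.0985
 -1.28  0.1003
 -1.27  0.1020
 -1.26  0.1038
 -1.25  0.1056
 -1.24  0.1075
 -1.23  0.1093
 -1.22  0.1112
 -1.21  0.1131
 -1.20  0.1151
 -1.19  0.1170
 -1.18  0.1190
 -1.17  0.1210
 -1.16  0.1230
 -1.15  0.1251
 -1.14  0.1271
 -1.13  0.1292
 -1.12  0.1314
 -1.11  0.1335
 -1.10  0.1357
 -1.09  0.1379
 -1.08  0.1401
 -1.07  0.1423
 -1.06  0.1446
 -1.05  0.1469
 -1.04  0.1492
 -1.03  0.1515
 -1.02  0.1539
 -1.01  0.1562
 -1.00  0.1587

$4.29

σ√T = 0.49 × 0.5000 = 0.2450
d₁ = [ln(340/260) + (0.043 + ½·0.49²)·0.25] / (σ√T) = (0.2683 + 0.0408) / 0.2450 = 1.2613 → 1.26
d₂ = 1.2613 − 0.2450 = 1.0163 → 1.02
e^(−rT) = e^(−0.043·0.25) = 0.9893
N(−d₂) = N(-1.02) = 0.1539;  N(−d₁) = N(-1.26) = 0.1038
P = 260·0.9893·0.1539 − 340·0.1038 = 39.5859 − 35.2920 = 4.2939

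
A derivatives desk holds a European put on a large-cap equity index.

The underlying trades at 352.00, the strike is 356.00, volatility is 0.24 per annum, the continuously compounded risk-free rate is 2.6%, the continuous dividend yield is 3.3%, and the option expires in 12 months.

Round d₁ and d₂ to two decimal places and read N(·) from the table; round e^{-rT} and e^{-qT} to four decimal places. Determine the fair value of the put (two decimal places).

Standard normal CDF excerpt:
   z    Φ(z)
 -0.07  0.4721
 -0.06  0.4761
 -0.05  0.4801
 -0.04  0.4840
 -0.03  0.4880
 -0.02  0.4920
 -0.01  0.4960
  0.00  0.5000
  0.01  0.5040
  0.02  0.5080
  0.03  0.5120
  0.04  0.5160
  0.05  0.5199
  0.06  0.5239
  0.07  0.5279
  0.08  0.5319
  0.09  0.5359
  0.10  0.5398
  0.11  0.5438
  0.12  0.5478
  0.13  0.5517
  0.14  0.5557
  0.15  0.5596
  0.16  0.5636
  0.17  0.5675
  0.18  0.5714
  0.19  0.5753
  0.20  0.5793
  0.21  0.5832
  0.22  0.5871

36.10

σ√T = 0.24·√1 = 0.2400
ln(S/K) + (r − q + σ²/2)T = ln(352/356) + (0.026 − 0.033 + 0.24²/2)·1 = -0.0113 + 0.0218 = 0.0105
d₁ = 0.0105 / 0.2400 = 0.0438 ⇒ 0.04
d₂ = d₁ − σ√T = 0.0438 − 0.2400 = -0.1962 ⇒ -0.20
e^(−qT) = e^(−0.033·1) = 0.9675;  e^(−rT) = e^(−0.026·1) = 0.9743
P = 356·0.9743·N(0.20) − 352·0.9675·N(-0.04) = 356·0.9743·0.5793 − 352·0.9675·0.4840 = 200.9307 − 164.8310 = 36.0996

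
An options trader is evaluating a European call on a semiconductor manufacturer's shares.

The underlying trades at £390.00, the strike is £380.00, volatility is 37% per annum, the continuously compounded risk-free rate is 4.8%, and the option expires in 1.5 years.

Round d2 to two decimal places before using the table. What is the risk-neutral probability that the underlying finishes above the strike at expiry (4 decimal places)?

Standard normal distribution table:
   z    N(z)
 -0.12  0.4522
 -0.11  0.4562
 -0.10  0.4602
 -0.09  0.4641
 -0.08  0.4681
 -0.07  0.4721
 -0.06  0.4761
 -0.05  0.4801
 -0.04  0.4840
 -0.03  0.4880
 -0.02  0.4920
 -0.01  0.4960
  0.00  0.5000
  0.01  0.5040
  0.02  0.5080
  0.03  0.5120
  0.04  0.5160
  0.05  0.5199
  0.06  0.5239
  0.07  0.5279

σ√T = 0.37·√1.5 = 0.4532
d₁ = [ln(390/380) + (0.048 + 0.37²/2)·1.5] / 0.4532 = [0.0260 + 0.1747] / 0.4532 = 0.4428 ⇒ 0.44
d₂ = d₁ − σ√T = 0.4428 − 0.4532 = -0.0104 ⇒ -0.01
Risk-neutral Pr[S_T > K] = N(d₂) = N(-0.01) = 0.4960

0.4960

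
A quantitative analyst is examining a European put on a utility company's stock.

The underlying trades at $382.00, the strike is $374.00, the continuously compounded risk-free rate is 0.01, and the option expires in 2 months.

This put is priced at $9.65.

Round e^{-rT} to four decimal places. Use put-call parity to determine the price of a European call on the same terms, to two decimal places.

$18.29

e^(−rT) = e^(−0.01·0.1667) = 0.9983
Put-call parity: C − P = S − K·e^(−rT) = 382 − 374·0.9983 = 382 − 373.3642 = 8.6358
C = P + (C − P) = 9.65 + (8.6358) = 18.2858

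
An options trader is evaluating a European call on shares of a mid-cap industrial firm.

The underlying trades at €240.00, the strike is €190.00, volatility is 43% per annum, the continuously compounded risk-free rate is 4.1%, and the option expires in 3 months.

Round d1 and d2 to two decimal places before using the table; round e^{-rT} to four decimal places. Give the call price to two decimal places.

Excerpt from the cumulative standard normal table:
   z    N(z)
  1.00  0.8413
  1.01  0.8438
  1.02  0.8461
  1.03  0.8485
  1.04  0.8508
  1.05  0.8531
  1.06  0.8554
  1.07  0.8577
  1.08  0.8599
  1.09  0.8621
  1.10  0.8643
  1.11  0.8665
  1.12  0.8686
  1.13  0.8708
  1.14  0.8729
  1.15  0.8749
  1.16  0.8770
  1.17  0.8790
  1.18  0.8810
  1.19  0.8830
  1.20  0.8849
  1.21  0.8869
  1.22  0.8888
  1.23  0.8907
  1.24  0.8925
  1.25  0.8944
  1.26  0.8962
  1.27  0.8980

€54.63

T = 0.25;  σ√T = 0.2150
ln(S/K) + (r + σ²/2)T = ln(240/190) + (0.041 + 0.43²/2)·0.25 = 0.2336 + 0.0334 = 0.2670
d₁ = 0.2670 / 0.2150 = 1.2418 → 1.24
d₂ = d₁ − σ√T = 1.2418 − 0.2150 = 1.0268 → 1.03
e^(−rT) = e^(−0.041·0.25) = 0.9898
N(d₁) = N(1.24) = 0.8925;  N(d₂) = N(1.03) = 0.8485
C = 240·0.8925 − 190·0.9898·0.8485 = 214.2000 − 159.5706 = 54.6294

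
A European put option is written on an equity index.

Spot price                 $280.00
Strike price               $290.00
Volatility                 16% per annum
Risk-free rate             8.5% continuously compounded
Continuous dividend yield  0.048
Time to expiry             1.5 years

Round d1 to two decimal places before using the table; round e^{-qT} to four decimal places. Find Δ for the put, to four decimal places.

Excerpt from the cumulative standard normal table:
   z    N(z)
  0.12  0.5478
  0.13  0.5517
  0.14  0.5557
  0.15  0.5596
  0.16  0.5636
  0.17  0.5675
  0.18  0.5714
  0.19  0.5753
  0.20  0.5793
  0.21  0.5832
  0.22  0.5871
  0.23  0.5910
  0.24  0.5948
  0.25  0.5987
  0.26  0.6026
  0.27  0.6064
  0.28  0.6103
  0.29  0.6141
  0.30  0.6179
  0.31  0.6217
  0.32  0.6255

-0.3915

σ√T = 0.16 × 1.2247 = 0.1960
d₁ = [ln(280/290) + (0.085 − 0.048 + ½·0.16²)·1.5] / (σ√T) = (-0.0351 + 0.0747) / 0.1960 = 0.2021 ≈ 0.20
N(d₁) = N(0.20) = 0.5793
Δ_put = e^(−qT)·(N(d₁) − 1) = 0.9305·(0.5793 − 1) = -0.3915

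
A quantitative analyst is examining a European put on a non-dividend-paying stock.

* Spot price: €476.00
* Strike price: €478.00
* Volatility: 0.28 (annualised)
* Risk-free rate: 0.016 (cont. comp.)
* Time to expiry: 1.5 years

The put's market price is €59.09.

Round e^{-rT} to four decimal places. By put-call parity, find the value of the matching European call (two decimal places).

€68.42

exp(−rT) = exp(−0.016·1.5) = 0.9763
Put-call parity: C − P = S − K·e^(−rT) = 476 − 478·0.9763 = 476 − 466.6714 = 9.3286
C = P + (C − P) = 59.09 + (9.3286) = 68.4186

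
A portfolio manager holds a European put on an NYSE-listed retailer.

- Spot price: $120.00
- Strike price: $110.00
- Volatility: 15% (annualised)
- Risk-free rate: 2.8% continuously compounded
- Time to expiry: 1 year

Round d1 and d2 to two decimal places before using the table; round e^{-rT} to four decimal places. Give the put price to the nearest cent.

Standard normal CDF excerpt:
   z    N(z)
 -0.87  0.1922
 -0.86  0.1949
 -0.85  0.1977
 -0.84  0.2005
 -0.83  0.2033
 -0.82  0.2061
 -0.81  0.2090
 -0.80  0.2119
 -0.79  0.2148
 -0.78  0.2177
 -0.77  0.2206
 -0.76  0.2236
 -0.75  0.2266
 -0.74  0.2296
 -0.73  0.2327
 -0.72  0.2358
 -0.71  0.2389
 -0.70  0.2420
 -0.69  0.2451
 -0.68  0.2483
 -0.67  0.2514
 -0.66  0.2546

σ√T = 0.15 × 1.0000 = 0.1500
d₁ = [ln(120/110) + (0.028 + 0.15²/2)·1] / 0.1500 = [0.0870 + 0.0393] / 0.1500 = 0.8417 ⇒ 0.84
d₂ = d₁ − σ√T = 0.8417 − 0.1500 = 0.6917 ⇒ 0.69
e^(−rT) = e^(−0.028·1) = 0.9724
P = 110·0.9724·N(-0.69) − 120·N(-0.84) = 110·0.9724·0.2451 − 120·0.2005 = 26.2169 − 24.0600 = 2.1569

$2.16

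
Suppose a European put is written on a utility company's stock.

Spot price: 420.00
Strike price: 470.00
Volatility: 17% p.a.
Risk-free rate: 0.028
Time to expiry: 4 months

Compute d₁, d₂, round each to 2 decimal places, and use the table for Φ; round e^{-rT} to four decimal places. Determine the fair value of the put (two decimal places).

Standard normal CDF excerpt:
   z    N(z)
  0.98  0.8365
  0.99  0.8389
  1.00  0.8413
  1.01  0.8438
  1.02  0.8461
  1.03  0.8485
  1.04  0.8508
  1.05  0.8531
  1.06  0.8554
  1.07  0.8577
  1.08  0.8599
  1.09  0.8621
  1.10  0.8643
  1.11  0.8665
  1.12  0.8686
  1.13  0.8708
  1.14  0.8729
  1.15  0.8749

49.10

σ√T = 0.17·√0.3333 = 0.0981
d₁ = [ln(420/470) + (0.028 + 0.17²/2)·0.3333] / 0.0981 = [-0.1125 + 0.0141] / 0.0981 = -1.0018 which rounds to -1.00
d₂ = d₁ − σ√T = -1.0018 − 0.0981 = -1.1000 which rounds to -1.10
e^(−rT) = e^(−0.028·0.3333) = 0.9907
N(−d₂) = N(1.10) = 0.8643;  N(−d₁) = N(1.00) = 0.8413
P = 470·0.9907·0.8643 − 420·0.8413 = 402.4431 − 353.3460 = 49.0971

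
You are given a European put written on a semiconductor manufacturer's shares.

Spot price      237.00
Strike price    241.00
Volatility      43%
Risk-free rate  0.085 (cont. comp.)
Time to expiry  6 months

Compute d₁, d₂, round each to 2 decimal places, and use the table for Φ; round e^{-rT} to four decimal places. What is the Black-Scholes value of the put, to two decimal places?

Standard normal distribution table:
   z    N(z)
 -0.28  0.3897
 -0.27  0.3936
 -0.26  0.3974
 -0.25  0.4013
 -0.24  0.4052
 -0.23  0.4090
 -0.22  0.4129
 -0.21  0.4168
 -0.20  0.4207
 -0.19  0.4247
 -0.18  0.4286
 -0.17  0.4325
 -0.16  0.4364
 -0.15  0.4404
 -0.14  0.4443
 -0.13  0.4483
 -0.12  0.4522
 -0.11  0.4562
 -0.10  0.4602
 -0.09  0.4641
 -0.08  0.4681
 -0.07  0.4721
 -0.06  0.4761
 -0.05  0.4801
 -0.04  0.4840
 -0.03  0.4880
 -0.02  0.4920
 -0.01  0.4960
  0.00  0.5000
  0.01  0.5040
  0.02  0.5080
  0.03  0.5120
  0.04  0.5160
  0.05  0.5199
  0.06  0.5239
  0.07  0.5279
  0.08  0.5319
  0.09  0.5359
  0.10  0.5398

25.90

σ√T = 0.43·√0.5 = 0.3041
ln(S/K) + (r + σ²/2)T = ln(237/241) + (0.085 + 0.43²/2)·0.5 = -0.0167 + 0.0887 = 0.0720
d₁ = 0.0720 / 0.3041 = 0.2368 ⇒ 0.24
d₂ = d₁ − σ√T = 0.2368 − 0.3041 = -0.0673 ⇒ -0.07
e^(−rT) = e^(−0.085·0.5) = 0.9584
N(−d₂) = N(0.07) = 0.5279;  N(−d₁) = N(-0.24) = 0.4052
P = 241·0.9584·0.5279 − 237·0.4052 = 121.9314 − 96.0324 = 25.8990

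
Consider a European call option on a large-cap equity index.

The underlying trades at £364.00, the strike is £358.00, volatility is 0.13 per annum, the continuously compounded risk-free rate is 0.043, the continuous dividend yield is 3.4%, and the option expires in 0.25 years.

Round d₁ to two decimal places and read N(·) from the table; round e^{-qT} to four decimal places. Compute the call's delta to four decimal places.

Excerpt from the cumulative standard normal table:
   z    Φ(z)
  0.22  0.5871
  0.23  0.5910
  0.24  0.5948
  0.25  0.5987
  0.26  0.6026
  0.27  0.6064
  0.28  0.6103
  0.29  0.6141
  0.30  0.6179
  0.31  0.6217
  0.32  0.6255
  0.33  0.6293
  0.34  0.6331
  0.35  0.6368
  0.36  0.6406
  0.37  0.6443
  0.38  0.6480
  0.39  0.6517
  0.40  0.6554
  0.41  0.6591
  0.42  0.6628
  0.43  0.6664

σ√T = 0.13·√0.25 = 0.0650
d₁ = [ln(364/358) + (0.043 − 0.034 + 0.13²/2)·0.25] / 0.0650 = [0.0166 + 0.0044] / 0.0650 = 0.3228 → 0.32
N(d₁) = N(0.32) = 0.6255
Δ_call = exp(−qT)·N(d₁) = 0.9915·0.6255 = 0.6202

0.6202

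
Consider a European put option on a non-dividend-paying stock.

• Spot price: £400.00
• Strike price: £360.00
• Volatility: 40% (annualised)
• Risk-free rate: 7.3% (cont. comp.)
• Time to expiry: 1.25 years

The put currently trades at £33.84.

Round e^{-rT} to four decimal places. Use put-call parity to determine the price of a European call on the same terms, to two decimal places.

£105.23

e^(−rT) = e^(−0.073·1.25) = 0.9128
Put-call parity: C − P = S − K·e^(−rT) = 400 − 360·0.9128 = 400 − 328.6080 = 71.3920
C = P + (C − P) = 33.84 + (71.3920) = 105.2320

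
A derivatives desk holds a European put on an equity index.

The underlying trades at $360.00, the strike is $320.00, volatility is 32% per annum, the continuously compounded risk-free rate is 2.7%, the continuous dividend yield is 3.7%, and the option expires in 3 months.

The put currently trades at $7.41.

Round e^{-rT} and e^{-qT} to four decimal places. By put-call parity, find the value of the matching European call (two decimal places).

$46.24

exp(−qT) = exp(−0.037·0.25) = 0.9908;  exp(−rT) = exp(−0.027·0.25) = 0.9933
Put-call parity: C − P = S·e^(−qT) − K·e^(−rT) = 360·0.9908 − 320·0.9933 = 356.6880 − 317.8560 = 38.8320
C = P + (C − P) = 7.41 + (38.8320) = 46.2420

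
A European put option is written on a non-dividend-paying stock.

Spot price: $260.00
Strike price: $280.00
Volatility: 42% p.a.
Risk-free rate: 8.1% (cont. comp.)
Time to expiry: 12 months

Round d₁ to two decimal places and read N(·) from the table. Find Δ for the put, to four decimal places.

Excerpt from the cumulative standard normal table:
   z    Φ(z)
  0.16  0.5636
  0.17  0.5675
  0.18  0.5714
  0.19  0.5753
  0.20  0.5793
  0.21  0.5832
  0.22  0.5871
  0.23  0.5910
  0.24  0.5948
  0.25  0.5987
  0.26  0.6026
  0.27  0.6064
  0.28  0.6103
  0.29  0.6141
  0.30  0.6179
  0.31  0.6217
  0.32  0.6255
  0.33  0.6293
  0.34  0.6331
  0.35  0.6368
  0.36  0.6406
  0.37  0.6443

-0.4090

σ√T = 0.42 × 1.0000 = 0.4200
ln(S/K) + (r + σ²/2)T = ln(260/280) + (0.081 + 0.42²/2)·1 = -0.0741 + 0.1692 = 0.0951
d₁ = 0.0951 / 0.4200 = 0.2264 ≈ 0.23
N(d₁) = N(0.23) = 0.5910
Δ_put = N(d₁) − 1 = 0.5910 − 1 = -0.4090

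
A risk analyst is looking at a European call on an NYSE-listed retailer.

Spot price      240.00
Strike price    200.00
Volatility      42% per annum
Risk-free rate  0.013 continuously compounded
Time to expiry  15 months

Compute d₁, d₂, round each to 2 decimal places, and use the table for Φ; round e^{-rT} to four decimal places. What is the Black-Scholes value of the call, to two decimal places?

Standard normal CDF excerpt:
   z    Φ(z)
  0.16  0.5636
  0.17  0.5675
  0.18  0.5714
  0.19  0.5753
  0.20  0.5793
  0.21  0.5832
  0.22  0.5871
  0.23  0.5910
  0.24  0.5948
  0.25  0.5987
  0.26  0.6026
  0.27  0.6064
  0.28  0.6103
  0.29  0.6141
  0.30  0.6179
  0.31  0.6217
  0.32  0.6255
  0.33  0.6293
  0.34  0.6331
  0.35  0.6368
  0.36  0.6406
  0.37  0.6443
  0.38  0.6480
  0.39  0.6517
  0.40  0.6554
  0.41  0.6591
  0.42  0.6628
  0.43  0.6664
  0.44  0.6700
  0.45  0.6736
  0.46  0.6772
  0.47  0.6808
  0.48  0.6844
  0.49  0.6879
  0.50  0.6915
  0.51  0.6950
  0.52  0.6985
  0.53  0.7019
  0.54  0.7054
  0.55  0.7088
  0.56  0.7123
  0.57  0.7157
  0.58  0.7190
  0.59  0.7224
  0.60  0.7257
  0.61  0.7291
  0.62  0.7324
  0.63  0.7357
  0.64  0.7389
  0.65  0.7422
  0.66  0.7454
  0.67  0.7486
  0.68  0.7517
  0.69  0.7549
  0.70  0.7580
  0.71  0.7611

65.69

T = 1.25;  σ√T = 0.4696
d₁ = [ln(240/200) + (0.013 + ½·0.42²)·1.25] / (σ√T) = (0.1823 + 0.1265) / 0.4696 = 0.6577 which rounds to 0.66
d₂ = 0.6577 − 0.4696 = 0.1881 which rounds to 0.19
e^(−rT) = e^(−0.013·1.25) = 0.9839
N(d₁) = N(0.66) = 0.7454;  N(d₂) = N(0.19) = 0.5753
C = 240·0.7454 − 200·0.9839·0.5753 = 178.8960 − 113.2075 = 65.6885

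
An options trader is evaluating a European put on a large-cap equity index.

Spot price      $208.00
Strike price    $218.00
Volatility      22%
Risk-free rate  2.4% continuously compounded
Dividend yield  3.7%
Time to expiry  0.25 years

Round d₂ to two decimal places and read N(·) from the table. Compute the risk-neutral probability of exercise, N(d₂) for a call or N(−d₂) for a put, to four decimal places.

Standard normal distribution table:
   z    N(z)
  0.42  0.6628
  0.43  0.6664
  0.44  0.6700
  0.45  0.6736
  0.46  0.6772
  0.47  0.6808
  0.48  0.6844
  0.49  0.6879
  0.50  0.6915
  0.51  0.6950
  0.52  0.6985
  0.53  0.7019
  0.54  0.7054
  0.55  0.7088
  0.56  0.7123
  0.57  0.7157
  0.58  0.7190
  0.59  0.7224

σ√T = 0.22·√0.25 = 0.1100
d₁ = [ln(208/218) + (0.024 − 0.037 + 0.22²/2)·0.25] / 0.1100 = [-0.0470 + 0.0028] / 0.1100 = -0.4014 ≈ -0.40
d₂ = d₁ − σ√T = -0.4014 − 0.1100 = -0.5114 ≈ -0.51
Pr(exercise) under Q = N(−d₂) = N(0.51) = 0.6950

0.6950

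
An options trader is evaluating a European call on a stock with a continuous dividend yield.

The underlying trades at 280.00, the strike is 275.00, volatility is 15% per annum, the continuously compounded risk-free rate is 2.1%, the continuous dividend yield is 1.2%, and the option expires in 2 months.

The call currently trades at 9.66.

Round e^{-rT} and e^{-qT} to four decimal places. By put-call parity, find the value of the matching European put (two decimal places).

exp(−qT) = exp(−0.012·0.1667) = 0.9980;  exp(−rT) = exp(−0.021·0.1667) = 0.9965
Put-call parity: C − P = S·e^(−qT) − K·e^(−rT) = 280·0.9980 − 275·0.9965 = 279.4400 − 274.0375 = 5.4025
P = C − (C − P) = 9.66 − (5.4025) = 4.2575

4.26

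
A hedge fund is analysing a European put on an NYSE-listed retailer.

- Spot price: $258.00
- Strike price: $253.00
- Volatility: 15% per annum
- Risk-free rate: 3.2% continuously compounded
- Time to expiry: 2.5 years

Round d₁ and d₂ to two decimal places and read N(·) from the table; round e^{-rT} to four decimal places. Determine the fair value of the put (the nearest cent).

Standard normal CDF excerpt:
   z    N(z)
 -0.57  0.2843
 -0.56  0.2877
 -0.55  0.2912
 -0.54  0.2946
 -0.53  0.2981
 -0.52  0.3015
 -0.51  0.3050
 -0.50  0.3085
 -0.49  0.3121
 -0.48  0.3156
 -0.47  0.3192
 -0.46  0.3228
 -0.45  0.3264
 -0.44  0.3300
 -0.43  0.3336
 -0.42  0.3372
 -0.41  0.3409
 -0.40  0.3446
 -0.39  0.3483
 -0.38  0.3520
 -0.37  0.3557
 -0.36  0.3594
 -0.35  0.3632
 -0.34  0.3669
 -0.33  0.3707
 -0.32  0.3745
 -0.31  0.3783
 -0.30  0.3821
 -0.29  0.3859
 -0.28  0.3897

T = 2.5;  σ√T = 0.2372
d₁ = [ln(258/253) + (0.032 + 0.15²/2)·2.5] / 0.2372 = [0.0196 + 0.1081] / 0.2372 = 0.5384 ⇒ 0.54
d₂ = d₁ − σ√T = 0.5384 − 0.2372 = 0.3012 ⇒ 0.30
e^(−rT) = e^(−0.032·2.5) = 0.9231
N(−d₂) = N(-0.30) = 0.3821;  N(−d₁) = N(-0.54) = 0.2946
P = 253·0.9231·0.3821 − 258·0.2946 = 89.2373 − 76.0068 = 13.2305

$13.23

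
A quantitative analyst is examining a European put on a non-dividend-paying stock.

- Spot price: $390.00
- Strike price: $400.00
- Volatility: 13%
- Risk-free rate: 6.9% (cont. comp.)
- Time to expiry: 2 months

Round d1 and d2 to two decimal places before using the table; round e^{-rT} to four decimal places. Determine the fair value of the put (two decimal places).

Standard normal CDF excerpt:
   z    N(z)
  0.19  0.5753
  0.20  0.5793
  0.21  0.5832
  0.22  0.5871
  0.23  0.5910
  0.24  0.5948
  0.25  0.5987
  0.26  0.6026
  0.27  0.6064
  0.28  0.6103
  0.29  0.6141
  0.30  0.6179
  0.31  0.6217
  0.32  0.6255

σ√T = 0.13·√0.1667 = 0.0531
d₁ = [ln(390/400) + (0.069 + 0.13²/2)·0.1667] / 0.0531 = [-0.0253 + 0.0129] / 0.0531 = -0.2338 → -0.23
d₂ = d₁ − σ√T = -0.2338 − 0.0531 = -0.2869 → -0.29
exp(−rT) = exp(−0.069·0.1667) = 0.9886
N(−d₂) = N(0.29) = 0.6141;  N(−d₁) = N(0.23) = 0.5910
P = 400·0.9886·0.6141 − 390·0.5910 = 242.8397 − 230.4900 = 12.3497

$12.35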